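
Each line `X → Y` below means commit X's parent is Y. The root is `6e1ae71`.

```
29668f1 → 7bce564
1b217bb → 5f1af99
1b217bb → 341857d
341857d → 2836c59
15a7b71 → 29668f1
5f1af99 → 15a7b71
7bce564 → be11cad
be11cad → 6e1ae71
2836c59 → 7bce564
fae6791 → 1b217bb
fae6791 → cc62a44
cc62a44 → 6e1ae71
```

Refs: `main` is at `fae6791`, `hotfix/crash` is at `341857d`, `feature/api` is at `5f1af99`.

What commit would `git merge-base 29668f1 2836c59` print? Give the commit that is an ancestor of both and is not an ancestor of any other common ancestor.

Ancestors of 29668f1: {29668f1, 6e1ae71, 7bce564, be11cad}.
Ancestors of 2836c59: {2836c59, 6e1ae71, 7bce564, be11cad}.
Common ancestors: {6e1ae71, 7bce564, be11cad}.
Among these, 7bce564 is not an ancestor of any other common ancestor — it is the merge base.

7bce564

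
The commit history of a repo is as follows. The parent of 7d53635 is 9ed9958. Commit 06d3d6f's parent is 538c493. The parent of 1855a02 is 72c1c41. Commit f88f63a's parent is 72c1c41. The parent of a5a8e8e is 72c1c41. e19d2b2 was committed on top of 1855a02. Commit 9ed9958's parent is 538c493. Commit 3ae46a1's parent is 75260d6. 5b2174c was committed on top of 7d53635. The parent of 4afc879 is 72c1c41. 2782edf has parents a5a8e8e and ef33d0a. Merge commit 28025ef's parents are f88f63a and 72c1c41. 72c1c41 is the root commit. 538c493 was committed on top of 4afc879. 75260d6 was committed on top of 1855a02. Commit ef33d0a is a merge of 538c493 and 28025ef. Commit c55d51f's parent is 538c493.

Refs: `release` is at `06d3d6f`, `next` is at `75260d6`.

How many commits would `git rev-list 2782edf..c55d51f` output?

Reachable from c55d51f: {4afc879, 538c493, 72c1c41, c55d51f}.
Reachable from 2782edf: {2782edf, 28025ef, 4afc879, 538c493, 72c1c41, a5a8e8e, ef33d0a, f88f63a}.
In c55d51f's history but not 2782edf's: {c55d51f} — 1 commit.

1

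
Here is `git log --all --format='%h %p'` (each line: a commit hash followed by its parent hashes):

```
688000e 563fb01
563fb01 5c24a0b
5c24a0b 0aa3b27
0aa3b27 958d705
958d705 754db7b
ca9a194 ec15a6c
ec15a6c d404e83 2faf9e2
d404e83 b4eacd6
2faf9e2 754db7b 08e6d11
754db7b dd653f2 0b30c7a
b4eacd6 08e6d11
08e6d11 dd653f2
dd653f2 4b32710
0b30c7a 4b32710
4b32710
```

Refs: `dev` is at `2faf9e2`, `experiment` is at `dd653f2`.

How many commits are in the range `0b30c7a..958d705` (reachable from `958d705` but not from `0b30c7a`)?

3

Reachable from 958d705: {0b30c7a, 4b32710, 754db7b, 958d705, dd653f2}.
Reachable from 0b30c7a: {0b30c7a, 4b32710}.
In 958d705's history but not 0b30c7a's: {754db7b, 958d705, dd653f2} — 3 commits.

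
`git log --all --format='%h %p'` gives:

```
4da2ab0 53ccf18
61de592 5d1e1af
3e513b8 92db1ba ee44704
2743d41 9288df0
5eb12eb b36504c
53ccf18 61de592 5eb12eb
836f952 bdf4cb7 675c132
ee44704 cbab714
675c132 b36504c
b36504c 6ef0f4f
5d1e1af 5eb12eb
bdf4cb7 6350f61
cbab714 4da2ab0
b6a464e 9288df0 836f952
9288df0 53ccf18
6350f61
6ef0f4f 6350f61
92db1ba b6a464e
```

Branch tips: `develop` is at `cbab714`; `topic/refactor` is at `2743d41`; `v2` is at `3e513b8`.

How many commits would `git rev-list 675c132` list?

Walking parent pointers from 675c132: reachable set = {6350f61, 675c132, 6ef0f4f, b36504c}.
That is 4 commits.

4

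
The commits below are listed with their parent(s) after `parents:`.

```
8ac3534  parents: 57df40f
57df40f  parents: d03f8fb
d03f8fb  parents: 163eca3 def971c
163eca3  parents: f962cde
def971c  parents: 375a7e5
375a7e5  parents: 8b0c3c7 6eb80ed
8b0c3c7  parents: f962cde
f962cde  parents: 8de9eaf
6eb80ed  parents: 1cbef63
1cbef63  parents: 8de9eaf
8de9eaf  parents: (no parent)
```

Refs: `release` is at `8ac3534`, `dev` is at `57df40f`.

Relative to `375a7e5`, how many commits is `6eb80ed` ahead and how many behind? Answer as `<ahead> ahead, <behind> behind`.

Reachable from 6eb80ed: {1cbef63, 6eb80ed, 8de9eaf}.
Reachable from 375a7e5: {1cbef63, 375a7e5, 6eb80ed, 8b0c3c7, 8de9eaf, f962cde}.
Only in 6eb80ed's history (ahead): {} — 0.
Only in 375a7e5's history (behind): {375a7e5, 8b0c3c7, f962cde} — 3.

0 ahead, 3 behind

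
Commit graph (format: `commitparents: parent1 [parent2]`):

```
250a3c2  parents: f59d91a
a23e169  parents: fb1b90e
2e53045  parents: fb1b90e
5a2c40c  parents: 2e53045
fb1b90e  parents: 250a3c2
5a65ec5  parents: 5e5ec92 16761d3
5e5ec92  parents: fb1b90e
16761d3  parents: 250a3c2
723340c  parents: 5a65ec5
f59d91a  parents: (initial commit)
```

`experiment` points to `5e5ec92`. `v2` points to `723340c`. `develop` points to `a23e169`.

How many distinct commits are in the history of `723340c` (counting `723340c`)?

Walking parent pointers from 723340c: reachable set = {16761d3, 250a3c2, 5a65ec5, 5e5ec92, 723340c, f59d91a, fb1b90e}.
That is 7 commits.

7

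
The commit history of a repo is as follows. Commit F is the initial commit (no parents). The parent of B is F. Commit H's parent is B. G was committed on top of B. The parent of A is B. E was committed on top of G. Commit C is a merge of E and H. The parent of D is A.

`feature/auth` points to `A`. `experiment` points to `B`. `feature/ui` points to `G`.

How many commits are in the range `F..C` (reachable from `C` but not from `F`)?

5

Reachable from C: {B, C, E, F, G, H}.
Reachable from F: {F}.
In C's history but not F's: {B, C, E, G, H} — 5 commits.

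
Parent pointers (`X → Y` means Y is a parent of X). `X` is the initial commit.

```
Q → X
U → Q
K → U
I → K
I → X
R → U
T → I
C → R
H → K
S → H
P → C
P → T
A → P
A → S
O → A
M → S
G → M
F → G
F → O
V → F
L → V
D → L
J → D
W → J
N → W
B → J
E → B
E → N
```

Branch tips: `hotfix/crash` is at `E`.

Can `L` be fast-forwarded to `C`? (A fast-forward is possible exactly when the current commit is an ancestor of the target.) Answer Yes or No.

No

A fast-forward from L to C is possible iff L is an ancestor of C.
Ancestors of C: {C, Q, R, U, X}.
L is not among them, so fast-forward is not possible.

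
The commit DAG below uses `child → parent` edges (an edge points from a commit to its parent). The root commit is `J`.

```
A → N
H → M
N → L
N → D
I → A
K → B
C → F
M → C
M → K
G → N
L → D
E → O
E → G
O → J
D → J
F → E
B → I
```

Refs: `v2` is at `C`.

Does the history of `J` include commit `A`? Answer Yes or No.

No

Ancestors of J: {J}.
A is not in that set, so it is not an ancestor of J.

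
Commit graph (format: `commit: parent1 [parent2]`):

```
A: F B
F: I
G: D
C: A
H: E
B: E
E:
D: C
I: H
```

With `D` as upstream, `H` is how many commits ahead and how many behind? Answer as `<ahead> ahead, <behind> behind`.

0 ahead, 6 behind

Reachable from H: {E, H}.
Reachable from D: {A, B, C, D, E, F, H, I}.
Only in H's history (ahead): {} — 0.
Only in D's history (behind): {A, B, C, D, F, I} — 6.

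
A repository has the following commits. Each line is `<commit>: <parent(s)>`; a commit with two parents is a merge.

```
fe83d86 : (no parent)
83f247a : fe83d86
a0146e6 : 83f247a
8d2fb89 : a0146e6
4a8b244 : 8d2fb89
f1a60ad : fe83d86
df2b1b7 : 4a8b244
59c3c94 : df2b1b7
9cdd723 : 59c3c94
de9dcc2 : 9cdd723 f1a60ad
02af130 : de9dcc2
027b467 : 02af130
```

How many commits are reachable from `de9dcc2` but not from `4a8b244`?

5

Reachable from de9dcc2: {4a8b244, 59c3c94, 83f247a, 8d2fb89, 9cdd723, a0146e6, de9dcc2, df2b1b7, f1a60ad, fe83d86}.
Reachable from 4a8b244: {4a8b244, 83f247a, 8d2fb89, a0146e6, fe83d86}.
In de9dcc2's history but not 4a8b244's: {59c3c94, 9cdd723, de9dcc2, df2b1b7, f1a60ad} — 5 commits.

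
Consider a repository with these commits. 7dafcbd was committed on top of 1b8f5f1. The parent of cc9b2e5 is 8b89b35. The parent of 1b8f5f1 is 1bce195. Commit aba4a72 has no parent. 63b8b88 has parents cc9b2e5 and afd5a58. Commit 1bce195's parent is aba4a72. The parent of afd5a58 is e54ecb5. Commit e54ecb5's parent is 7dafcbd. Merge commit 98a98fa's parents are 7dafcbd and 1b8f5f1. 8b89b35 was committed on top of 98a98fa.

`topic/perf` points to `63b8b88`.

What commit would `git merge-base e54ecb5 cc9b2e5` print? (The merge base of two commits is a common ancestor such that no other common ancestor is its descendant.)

Ancestors of e54ecb5: {1b8f5f1, 1bce195, 7dafcbd, aba4a72, e54ecb5}.
Ancestors of cc9b2e5: {1b8f5f1, 1bce195, 7dafcbd, 8b89b35, 98a98fa, aba4a72, cc9b2e5}.
Common ancestors: {1b8f5f1, 1bce195, 7dafcbd, aba4a72}.
Among these, 7dafcbd is not an ancestor of any other common ancestor — it is the merge base.

7dafcbd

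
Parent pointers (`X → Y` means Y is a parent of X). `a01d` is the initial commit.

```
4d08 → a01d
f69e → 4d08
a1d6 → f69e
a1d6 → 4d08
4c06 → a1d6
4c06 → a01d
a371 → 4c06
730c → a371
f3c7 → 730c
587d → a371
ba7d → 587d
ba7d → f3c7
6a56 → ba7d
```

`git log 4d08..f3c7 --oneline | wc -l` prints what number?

6

Reachable from f3c7: {4c06, 4d08, 730c, a01d, a1d6, a371, f3c7, f69e}.
Reachable from 4d08: {4d08, a01d}.
In f3c7's history but not 4d08's: {4c06, 730c, a1d6, a371, f3c7, f69e} — 6 commits.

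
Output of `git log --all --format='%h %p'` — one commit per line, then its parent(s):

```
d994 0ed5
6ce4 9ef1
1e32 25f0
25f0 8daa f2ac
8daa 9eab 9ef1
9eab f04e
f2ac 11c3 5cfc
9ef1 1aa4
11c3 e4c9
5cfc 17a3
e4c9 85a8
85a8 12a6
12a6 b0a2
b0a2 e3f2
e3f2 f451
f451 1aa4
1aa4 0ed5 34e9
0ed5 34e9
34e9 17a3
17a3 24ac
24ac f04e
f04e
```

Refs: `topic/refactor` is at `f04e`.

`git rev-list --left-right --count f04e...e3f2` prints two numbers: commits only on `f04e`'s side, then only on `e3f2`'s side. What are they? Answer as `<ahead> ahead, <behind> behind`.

0 ahead, 7 behind

Reachable from f04e: {f04e}.
Reachable from e3f2: {0ed5, 17a3, 1aa4, 24ac, 34e9, e3f2, f04e, f451}.
Only in f04e's history (ahead): {} — 0.
Only in e3f2's history (behind): {0ed5, 17a3, 1aa4, 24ac, 34e9, e3f2, f451} — 7.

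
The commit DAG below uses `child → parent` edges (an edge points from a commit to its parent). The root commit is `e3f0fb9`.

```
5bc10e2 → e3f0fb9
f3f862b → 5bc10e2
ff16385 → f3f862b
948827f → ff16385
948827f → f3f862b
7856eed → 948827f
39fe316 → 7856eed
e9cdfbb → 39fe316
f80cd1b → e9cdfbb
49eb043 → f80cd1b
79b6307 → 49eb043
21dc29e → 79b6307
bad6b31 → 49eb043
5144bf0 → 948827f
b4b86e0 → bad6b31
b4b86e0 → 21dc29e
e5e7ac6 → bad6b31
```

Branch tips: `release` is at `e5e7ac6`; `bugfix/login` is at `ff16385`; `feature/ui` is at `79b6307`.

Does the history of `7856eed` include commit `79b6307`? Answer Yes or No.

No

Ancestors of 7856eed: {5bc10e2, 7856eed, 948827f, e3f0fb9, f3f862b, ff16385}.
79b6307 is not in that set, so it is not an ancestor of 7856eed.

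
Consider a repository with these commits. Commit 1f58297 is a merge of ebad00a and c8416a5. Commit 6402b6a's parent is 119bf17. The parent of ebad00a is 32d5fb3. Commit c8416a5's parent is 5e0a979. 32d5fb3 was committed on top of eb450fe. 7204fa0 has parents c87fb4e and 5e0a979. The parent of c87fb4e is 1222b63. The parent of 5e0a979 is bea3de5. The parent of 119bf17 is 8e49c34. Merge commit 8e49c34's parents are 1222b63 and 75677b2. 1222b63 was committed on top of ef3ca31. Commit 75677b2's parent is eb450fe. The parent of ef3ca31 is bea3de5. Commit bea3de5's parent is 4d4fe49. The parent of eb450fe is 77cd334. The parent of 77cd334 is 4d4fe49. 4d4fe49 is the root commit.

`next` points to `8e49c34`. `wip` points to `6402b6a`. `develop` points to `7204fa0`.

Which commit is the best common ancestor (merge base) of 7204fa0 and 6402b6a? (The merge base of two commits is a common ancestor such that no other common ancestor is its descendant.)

Ancestors of 7204fa0: {1222b63, 4d4fe49, 5e0a979, 7204fa0, bea3de5, c87fb4e, ef3ca31}.
Ancestors of 6402b6a: {119bf17, 1222b63, 4d4fe49, 6402b6a, 75677b2, 77cd334, 8e49c34, bea3de5, eb450fe, ef3ca31}.
Common ancestors: {1222b63, 4d4fe49, bea3de5, ef3ca31}.
Among these, 1222b63 is not an ancestor of any other common ancestor — it is the merge base.

1222b63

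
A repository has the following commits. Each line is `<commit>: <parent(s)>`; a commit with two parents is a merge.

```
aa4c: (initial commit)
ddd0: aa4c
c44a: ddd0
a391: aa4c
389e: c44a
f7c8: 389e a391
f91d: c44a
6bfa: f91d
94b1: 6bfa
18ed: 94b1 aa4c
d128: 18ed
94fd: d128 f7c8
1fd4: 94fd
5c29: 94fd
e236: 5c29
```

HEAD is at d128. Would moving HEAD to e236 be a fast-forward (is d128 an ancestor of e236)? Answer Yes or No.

Yes

A fast-forward from d128 to e236 is possible iff d128 is an ancestor of e236.
Ancestors of e236: {18ed, 389e, 5c29, 6bfa, 94b1, 94fd, a391, aa4c, c44a, d128, ddd0, e236, f7c8, f91d}.
d128 is among them, so fast-forward is possible.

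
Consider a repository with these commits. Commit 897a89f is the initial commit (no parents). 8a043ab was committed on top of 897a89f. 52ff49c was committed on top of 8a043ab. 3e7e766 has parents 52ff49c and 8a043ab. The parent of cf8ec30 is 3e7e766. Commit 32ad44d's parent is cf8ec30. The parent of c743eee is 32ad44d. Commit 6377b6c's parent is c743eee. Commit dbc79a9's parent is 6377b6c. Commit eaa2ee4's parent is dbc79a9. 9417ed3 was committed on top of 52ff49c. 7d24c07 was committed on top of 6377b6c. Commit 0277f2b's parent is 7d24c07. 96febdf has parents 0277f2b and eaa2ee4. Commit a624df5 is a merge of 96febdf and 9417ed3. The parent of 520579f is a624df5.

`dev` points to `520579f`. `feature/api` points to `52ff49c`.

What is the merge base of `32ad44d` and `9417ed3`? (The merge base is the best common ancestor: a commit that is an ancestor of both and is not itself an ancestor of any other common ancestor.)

Ancestors of 32ad44d: {32ad44d, 3e7e766, 52ff49c, 897a89f, 8a043ab, cf8ec30}.
Ancestors of 9417ed3: {52ff49c, 897a89f, 8a043ab, 9417ed3}.
Common ancestors: {52ff49c, 897a89f, 8a043ab}.
Among these, 52ff49c is not an ancestor of any other common ancestor — it is the merge base.

52ff49c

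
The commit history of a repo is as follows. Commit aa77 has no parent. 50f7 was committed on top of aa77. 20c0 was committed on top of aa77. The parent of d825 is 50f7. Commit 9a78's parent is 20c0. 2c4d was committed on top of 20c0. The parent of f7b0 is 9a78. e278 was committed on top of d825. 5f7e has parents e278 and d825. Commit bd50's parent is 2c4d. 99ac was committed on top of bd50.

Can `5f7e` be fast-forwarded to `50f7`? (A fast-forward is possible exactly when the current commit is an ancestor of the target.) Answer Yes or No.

A fast-forward from 5f7e to 50f7 is possible iff 5f7e is an ancestor of 50f7.
Ancestors of 50f7: {50f7, aa77}.
5f7e is not among them, so fast-forward is not possible.

No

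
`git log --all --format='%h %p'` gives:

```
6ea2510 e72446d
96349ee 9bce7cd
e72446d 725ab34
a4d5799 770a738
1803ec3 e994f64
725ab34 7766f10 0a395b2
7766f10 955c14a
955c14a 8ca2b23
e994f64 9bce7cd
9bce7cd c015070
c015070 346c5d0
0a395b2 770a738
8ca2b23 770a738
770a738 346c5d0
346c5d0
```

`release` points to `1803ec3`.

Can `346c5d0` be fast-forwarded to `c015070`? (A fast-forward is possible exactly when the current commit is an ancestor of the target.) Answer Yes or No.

A fast-forward from 346c5d0 to c015070 is possible iff 346c5d0 is an ancestor of c015070.
Ancestors of c015070: {346c5d0, c015070}.
346c5d0 is among them, so fast-forward is possible.

Yes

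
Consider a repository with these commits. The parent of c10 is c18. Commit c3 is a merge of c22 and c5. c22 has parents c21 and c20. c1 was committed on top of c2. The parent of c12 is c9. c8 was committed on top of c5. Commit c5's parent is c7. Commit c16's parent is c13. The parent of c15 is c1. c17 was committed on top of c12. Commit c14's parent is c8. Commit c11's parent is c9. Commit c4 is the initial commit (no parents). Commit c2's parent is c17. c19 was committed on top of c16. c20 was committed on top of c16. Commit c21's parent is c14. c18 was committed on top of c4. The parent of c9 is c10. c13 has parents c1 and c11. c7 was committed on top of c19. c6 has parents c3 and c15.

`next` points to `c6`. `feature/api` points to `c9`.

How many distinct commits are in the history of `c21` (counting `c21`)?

17

Walking parent pointers from c21: reachable set = {c1, c10, c11, c12, c13, c14, c16, c17, c18, c19, c2, c21, c4, c5, c7, c8, c9}.
That is 17 commits.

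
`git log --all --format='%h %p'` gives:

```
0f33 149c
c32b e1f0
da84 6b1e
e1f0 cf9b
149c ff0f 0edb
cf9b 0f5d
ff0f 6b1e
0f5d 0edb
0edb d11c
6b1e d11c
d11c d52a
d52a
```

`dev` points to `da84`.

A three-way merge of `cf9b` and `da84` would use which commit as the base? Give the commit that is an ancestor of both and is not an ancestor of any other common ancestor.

Ancestors of cf9b: {0edb, 0f5d, cf9b, d11c, d52a}.
Ancestors of da84: {6b1e, d11c, d52a, da84}.
Common ancestors: {d11c, d52a}.
Among these, d11c is not an ancestor of any other common ancestor — it is the merge base.

d11c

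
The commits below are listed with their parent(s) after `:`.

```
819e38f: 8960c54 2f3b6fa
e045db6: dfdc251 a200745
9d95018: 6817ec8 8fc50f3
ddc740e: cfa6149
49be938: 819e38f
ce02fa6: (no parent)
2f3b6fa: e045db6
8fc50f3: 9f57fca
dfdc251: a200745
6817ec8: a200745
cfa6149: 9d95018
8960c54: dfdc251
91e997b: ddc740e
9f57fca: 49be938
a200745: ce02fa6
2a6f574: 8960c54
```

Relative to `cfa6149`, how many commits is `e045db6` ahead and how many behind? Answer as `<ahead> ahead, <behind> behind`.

Reachable from e045db6: {a200745, ce02fa6, dfdc251, e045db6}.
Reachable from cfa6149: {2f3b6fa, 49be938, 6817ec8, 819e38f, 8960c54, 8fc50f3, 9d95018, 9f57fca, a200745, ce02fa6, cfa6149, dfdc251, e045db6}.
Only in e045db6's history (ahead): {} — 0.
Only in cfa6149's history (behind): {2f3b6fa, 49be938, 6817ec8, 819e38f, 8960c54, 8fc50f3, 9d95018, 9f57fca, cfa6149} — 9.

0 ahead, 9 behind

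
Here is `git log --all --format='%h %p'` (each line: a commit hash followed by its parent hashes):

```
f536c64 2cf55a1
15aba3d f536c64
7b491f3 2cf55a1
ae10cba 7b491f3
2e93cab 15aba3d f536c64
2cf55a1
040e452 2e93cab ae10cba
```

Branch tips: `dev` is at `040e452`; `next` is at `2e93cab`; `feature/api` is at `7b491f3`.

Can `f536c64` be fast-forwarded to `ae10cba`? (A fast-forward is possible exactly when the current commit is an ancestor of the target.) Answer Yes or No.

No

A fast-forward from f536c64 to ae10cba is possible iff f536c64 is an ancestor of ae10cba.
Ancestors of ae10cba: {2cf55a1, 7b491f3, ae10cba}.
f536c64 is not among them, so fast-forward is not possible.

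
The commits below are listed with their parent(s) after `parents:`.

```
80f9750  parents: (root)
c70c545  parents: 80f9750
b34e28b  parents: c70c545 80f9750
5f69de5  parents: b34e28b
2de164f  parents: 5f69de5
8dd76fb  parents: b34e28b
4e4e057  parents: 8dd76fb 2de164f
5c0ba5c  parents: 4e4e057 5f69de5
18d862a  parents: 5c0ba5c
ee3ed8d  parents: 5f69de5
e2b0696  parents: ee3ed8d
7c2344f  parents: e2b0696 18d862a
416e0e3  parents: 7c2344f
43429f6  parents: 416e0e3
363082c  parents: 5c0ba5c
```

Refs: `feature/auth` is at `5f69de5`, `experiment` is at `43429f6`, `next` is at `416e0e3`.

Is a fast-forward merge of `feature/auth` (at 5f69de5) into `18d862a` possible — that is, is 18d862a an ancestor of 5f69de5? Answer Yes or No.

A fast-forward from 18d862a to 5f69de5 is possible iff 18d862a is an ancestor of 5f69de5.
Ancestors of 5f69de5: {5f69de5, 80f9750, b34e28b, c70c545}.
18d862a is not among them, so fast-forward is not possible.

No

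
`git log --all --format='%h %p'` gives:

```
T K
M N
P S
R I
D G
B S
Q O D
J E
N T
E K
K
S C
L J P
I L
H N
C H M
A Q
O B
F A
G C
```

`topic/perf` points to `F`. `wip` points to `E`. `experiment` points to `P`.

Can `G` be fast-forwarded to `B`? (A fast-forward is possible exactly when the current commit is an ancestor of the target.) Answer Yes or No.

No

A fast-forward from G to B is possible iff G is an ancestor of B.
Ancestors of B: {B, C, H, K, M, N, S, T}.
G is not among them, so fast-forward is not possible.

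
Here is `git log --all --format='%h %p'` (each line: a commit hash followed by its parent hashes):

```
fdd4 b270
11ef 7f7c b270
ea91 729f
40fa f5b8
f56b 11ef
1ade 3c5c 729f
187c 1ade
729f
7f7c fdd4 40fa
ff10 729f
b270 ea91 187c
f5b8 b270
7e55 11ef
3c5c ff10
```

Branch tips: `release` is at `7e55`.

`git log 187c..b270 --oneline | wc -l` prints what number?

Reachable from b270: {187c, 1ade, 3c5c, 729f, b270, ea91, ff10}.
Reachable from 187c: {187c, 1ade, 3c5c, 729f, ff10}.
In b270's history but not 187c's: {b270, ea91} — 2 commits.

2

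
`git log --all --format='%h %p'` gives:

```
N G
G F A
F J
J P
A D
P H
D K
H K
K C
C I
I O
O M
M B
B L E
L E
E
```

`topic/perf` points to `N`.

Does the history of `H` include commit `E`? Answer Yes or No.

Yes

Ancestors of H (commits reachable by following parents): {B, C, E, H, I, K, L, M, O}.
E is in that set, so it is an ancestor of H.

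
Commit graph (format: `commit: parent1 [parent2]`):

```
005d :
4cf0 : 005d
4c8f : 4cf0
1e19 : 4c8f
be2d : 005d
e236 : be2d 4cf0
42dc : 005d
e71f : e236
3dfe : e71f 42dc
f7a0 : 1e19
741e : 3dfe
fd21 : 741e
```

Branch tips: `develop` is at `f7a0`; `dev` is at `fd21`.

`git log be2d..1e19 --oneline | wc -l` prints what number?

3

Reachable from 1e19: {005d, 1e19, 4c8f, 4cf0}.
Reachable from be2d: {005d, be2d}.
In 1e19's history but not be2d's: {1e19, 4c8f, 4cf0} — 3 commits.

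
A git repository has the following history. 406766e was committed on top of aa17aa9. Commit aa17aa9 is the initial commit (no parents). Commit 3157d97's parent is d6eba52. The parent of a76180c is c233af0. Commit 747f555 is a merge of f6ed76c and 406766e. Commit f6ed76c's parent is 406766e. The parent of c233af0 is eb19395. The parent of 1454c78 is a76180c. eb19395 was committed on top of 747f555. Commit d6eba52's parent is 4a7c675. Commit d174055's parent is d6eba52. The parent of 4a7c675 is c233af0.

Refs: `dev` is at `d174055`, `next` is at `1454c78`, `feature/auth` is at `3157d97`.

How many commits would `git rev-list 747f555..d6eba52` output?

4

Reachable from d6eba52: {406766e, 4a7c675, 747f555, aa17aa9, c233af0, d6eba52, eb19395, f6ed76c}.
Reachable from 747f555: {406766e, 747f555, aa17aa9, f6ed76c}.
In d6eba52's history but not 747f555's: {4a7c675, c233af0, d6eba52, eb19395} — 4 commits.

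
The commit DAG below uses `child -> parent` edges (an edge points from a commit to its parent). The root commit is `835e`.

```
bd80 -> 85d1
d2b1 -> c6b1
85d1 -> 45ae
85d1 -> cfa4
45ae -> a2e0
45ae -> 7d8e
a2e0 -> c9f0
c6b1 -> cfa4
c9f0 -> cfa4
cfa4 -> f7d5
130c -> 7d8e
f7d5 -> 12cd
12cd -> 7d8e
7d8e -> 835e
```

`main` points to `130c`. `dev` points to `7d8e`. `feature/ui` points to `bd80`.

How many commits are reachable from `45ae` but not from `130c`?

6

Reachable from 45ae: {12cd, 45ae, 7d8e, 835e, a2e0, c9f0, cfa4, f7d5}.
Reachable from 130c: {130c, 7d8e, 835e}.
In 45ae's history but not 130c's: {12cd, 45ae, a2e0, c9f0, cfa4, f7d5} — 6 commits.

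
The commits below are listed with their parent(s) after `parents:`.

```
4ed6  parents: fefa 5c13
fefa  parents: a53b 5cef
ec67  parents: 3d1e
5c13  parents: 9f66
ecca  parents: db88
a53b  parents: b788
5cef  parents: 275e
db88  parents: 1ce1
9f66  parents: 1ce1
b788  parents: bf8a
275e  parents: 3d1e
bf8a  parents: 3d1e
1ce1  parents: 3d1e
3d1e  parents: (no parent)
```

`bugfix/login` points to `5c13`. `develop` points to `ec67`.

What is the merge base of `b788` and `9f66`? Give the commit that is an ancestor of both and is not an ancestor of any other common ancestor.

Ancestors of b788: {3d1e, b788, bf8a}.
Ancestors of 9f66: {1ce1, 3d1e, 9f66}.
Common ancestors: {3d1e}.
The only common ancestor is 3d1e, so it is the merge base.

3d1e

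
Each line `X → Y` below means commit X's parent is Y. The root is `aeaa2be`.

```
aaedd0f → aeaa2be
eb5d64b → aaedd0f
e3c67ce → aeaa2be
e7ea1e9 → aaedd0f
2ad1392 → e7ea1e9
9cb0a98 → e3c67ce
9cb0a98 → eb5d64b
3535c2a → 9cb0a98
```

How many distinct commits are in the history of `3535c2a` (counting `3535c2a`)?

Walking parent pointers from 3535c2a: reachable set = {3535c2a, 9cb0a98, aaedd0f, aeaa2be, e3c67ce, eb5d64b}.
That is 6 commits.

6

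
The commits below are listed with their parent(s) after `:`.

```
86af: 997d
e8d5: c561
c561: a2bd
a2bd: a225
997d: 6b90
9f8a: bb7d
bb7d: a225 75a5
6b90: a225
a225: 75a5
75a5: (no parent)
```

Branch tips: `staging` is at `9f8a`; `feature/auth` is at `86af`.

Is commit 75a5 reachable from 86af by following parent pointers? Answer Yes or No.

Ancestors of 86af (commits reachable by following parents): {6b90, 75a5, 86af, 997d, a225}.
75a5 is in that set, so it is an ancestor of 86af.

Yes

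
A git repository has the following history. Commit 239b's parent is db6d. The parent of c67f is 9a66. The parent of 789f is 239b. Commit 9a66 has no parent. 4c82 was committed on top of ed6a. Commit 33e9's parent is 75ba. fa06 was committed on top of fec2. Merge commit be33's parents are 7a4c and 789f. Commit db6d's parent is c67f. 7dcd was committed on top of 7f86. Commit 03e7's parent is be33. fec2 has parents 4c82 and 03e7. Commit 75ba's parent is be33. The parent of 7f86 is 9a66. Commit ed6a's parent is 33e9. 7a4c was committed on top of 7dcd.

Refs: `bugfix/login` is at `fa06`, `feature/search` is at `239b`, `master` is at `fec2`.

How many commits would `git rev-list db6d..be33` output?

6

Reachable from be33: {239b, 789f, 7a4c, 7dcd, 7f86, 9a66, be33, c67f, db6d}.
Reachable from db6d: {9a66, c67f, db6d}.
In be33's history but not db6d's: {239b, 789f, 7a4c, 7dcd, 7f86, be33} — 6 commits.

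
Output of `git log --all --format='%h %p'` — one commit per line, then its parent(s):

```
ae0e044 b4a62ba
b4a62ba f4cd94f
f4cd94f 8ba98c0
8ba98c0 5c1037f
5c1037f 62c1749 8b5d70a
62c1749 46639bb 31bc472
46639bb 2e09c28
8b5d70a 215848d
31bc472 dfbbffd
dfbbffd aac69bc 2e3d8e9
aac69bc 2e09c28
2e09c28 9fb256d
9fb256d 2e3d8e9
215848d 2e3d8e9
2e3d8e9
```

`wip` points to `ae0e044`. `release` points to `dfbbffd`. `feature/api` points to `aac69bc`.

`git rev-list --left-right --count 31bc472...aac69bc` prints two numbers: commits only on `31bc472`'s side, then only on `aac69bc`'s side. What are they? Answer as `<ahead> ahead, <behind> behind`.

Reachable from 31bc472: {2e09c28, 2e3d8e9, 31bc472, 9fb256d, aac69bc, dfbbffd}.
Reachable from aac69bc: {2e09c28, 2e3d8e9, 9fb256d, aac69bc}.
Only in 31bc472's history (ahead): {31bc472, dfbbffd} — 2.
Only in aac69bc's history (behind): {} — 0.

2 ahead, 0 behind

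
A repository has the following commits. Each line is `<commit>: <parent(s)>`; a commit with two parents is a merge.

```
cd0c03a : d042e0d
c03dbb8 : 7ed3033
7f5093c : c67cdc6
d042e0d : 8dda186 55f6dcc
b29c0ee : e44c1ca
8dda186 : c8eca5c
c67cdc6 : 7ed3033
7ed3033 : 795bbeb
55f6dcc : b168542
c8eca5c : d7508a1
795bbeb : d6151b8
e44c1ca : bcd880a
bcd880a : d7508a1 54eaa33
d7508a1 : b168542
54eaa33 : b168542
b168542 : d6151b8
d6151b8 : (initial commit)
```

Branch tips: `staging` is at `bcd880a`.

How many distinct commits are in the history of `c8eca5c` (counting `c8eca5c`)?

4

Walking parent pointers from c8eca5c: reachable set = {b168542, c8eca5c, d6151b8, d7508a1}.
That is 4 commits.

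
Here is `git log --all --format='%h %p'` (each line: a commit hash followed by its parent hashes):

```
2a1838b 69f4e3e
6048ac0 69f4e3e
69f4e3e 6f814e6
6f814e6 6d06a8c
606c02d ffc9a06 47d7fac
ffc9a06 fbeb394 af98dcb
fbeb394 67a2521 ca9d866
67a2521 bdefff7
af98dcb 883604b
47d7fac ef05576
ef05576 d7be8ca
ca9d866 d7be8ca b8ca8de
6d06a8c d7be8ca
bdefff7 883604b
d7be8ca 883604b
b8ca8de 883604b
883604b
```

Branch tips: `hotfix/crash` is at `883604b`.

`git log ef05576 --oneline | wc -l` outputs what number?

3

Walking parent pointers from ef05576: reachable set = {883604b, d7be8ca, ef05576}.
That is 3 commits.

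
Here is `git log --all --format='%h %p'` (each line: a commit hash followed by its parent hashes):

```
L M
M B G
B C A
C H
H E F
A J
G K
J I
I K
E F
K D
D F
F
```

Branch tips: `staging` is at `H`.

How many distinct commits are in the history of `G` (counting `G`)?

4

Walking parent pointers from G: reachable set = {D, F, G, K}.
That is 4 commits.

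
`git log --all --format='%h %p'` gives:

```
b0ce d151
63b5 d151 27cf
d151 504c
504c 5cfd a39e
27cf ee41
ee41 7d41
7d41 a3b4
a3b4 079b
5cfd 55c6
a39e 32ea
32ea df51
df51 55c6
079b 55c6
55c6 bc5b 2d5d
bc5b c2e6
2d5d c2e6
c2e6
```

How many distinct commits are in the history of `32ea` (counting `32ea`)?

6

Walking parent pointers from 32ea: reachable set = {2d5d, 32ea, 55c6, bc5b, c2e6, df51}.
That is 6 commits.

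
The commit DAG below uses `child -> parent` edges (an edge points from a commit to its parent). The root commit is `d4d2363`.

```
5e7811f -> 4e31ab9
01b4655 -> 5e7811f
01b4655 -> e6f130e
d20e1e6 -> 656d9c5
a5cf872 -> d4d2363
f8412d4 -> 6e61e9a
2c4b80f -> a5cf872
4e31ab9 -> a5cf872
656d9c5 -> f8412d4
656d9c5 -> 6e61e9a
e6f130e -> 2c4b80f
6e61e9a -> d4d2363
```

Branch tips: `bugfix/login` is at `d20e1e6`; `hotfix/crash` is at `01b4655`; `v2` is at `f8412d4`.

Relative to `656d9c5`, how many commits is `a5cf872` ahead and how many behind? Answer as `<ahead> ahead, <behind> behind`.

Reachable from a5cf872: {a5cf872, d4d2363}.
Reachable from 656d9c5: {656d9c5, 6e61e9a, d4d2363, f8412d4}.
Only in a5cf872's history (ahead): {a5cf872} — 1.
Only in 656d9c5's history (behind): {656d9c5, 6e61e9a, f8412d4} — 3.

1 ahead, 3 behind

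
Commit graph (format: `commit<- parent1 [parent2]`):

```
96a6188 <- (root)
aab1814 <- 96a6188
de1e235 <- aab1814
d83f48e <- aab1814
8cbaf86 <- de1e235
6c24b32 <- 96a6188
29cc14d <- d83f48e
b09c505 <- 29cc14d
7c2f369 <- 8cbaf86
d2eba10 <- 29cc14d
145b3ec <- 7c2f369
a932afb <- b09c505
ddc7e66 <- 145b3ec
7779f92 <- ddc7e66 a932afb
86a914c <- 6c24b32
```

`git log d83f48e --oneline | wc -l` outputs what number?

Walking parent pointers from d83f48e: reachable set = {96a6188, aab1814, d83f48e}.
That is 3 commits.

3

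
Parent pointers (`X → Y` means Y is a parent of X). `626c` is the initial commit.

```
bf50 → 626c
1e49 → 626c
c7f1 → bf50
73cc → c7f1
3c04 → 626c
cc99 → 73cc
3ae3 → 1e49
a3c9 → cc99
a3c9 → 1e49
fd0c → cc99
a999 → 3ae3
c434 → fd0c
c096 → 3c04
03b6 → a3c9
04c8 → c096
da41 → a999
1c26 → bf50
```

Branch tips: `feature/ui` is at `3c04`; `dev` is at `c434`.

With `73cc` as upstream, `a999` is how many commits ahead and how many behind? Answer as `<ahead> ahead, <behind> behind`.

3 ahead, 3 behind

Reachable from a999: {1e49, 3ae3, 626c, a999}.
Reachable from 73cc: {626c, 73cc, bf50, c7f1}.
Only in a999's history (ahead): {1e49, 3ae3, a999} — 3.
Only in 73cc's history (behind): {73cc, bf50, c7f1} — 3.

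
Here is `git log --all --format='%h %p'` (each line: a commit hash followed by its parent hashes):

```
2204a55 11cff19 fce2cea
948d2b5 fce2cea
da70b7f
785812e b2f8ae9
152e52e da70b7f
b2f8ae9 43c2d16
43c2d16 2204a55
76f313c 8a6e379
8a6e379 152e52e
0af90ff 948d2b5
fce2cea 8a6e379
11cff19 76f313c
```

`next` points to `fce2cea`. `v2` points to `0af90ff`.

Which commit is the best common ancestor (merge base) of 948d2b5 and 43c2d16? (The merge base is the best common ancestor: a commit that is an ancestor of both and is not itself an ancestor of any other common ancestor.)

Ancestors of 948d2b5: {152e52e, 8a6e379, 948d2b5, da70b7f, fce2cea}.
Ancestors of 43c2d16: {11cff19, 152e52e, 2204a55, 43c2d16, 76f313c, 8a6e379, da70b7f, fce2cea}.
Common ancestors: {152e52e, 8a6e379, da70b7f, fce2cea}.
Among these, fce2cea is not an ancestor of any other common ancestor — it is the merge base.

fce2cea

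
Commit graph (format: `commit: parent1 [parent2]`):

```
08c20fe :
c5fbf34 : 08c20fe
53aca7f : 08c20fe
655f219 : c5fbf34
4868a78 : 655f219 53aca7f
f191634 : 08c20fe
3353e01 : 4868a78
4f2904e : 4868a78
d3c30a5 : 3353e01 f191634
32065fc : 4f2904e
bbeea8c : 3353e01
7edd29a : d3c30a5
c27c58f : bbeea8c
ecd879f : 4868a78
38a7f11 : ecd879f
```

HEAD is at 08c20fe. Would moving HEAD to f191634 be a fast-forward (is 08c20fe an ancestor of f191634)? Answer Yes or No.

Yes

A fast-forward from 08c20fe to f191634 is possible iff 08c20fe is an ancestor of f191634.
Ancestors of f191634: {08c20fe, f191634}.
08c20fe is among them, so fast-forward is possible.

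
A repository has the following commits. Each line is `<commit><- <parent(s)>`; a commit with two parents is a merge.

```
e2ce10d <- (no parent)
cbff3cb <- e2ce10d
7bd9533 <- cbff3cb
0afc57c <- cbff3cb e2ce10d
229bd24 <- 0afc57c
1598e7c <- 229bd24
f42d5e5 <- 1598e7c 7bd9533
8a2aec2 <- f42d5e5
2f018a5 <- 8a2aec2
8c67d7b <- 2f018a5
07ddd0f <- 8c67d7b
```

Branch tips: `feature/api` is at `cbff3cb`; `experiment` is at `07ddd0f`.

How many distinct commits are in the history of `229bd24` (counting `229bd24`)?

Walking parent pointers from 229bd24: reachable set = {0afc57c, 229bd24, cbff3cb, e2ce10d}.
That is 4 commits.

4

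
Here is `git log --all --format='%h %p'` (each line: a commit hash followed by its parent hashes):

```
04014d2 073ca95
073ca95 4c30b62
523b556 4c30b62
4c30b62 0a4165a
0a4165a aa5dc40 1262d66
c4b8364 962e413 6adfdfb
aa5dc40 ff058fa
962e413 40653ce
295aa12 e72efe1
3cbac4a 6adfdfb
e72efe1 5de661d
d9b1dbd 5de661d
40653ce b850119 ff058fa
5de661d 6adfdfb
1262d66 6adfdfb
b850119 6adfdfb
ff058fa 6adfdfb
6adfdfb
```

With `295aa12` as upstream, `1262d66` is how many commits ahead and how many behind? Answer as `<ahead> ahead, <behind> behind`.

Reachable from 1262d66: {1262d66, 6adfdfb}.
Reachable from 295aa12: {295aa12, 5de661d, 6adfdfb, e72efe1}.
Only in 1262d66's history (ahead): {1262d66} — 1.
Only in 295aa12's history (behind): {295aa12, 5de661d, e72efe1} — 3.

1 ahead, 3 behind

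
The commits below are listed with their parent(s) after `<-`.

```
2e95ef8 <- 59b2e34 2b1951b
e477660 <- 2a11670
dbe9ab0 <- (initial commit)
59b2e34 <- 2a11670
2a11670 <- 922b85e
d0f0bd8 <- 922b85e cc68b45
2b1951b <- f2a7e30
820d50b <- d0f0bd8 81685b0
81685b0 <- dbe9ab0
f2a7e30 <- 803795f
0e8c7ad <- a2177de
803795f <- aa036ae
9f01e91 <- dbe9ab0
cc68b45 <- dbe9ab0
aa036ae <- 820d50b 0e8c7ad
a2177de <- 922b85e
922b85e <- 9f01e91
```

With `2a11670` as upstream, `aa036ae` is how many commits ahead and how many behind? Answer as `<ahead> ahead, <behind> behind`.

7 ahead, 1 behind

Reachable from aa036ae: {0e8c7ad, 81685b0, 820d50b, 922b85e, 9f01e91, a2177de, aa036ae, cc68b45, d0f0bd8, dbe9ab0}.
Reachable from 2a11670: {2a11670, 922b85e, 9f01e91, dbe9ab0}.
Only in aa036ae's history (ahead): {0e8c7ad, 81685b0, 820d50b, a2177de, aa036ae, cc68b45, d0f0bd8} — 7.
Only in 2a11670's history (behind): {2a11670} — 1.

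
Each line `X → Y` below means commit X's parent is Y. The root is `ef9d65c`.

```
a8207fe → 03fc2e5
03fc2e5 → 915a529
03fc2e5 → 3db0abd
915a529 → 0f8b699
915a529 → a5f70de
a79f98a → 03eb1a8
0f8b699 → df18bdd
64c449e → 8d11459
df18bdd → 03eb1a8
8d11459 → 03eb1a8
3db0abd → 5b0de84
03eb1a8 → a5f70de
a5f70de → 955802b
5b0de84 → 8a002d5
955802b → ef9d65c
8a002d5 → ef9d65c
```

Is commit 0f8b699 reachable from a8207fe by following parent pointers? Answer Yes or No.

Ancestors of a8207fe (commits reachable by following parents): {03eb1a8, 03fc2e5, 0f8b699, 3db0abd, 5b0de84, 8a002d5, 915a529, 955802b, a5f70de, a8207fe, df18bdd, ef9d65c}.
0f8b699 is in that set, so it is an ancestor of a8207fe.

Yes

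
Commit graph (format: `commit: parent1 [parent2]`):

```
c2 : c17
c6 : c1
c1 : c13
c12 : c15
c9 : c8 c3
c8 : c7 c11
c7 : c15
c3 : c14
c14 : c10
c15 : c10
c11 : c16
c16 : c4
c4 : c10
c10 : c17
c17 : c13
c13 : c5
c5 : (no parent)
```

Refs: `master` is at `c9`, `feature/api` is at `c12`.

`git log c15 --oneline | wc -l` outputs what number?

Walking parent pointers from c15: reachable set = {c10, c13, c15, c17, c5}.
That is 5 commits.

5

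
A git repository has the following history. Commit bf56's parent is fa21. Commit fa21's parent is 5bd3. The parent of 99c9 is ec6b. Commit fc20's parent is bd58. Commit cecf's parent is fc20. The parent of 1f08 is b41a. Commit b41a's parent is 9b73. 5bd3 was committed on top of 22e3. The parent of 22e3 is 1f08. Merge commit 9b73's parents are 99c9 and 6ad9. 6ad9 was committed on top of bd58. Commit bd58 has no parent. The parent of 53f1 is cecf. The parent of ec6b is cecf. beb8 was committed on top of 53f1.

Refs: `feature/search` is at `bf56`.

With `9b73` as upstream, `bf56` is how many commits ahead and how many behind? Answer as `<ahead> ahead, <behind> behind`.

6 ahead, 0 behind

Reachable from bf56: {1f08, 22e3, 5bd3, 6ad9, 99c9, 9b73, b41a, bd58, bf56, cecf, ec6b, fa21, fc20}.
Reachable from 9b73: {6ad9, 99c9, 9b73, bd58, cecf, ec6b, fc20}.
Only in bf56's history (ahead): {1f08, 22e3, 5bd3, b41a, bf56, fa21} — 6.
Only in 9b73's history (behind): {} — 0.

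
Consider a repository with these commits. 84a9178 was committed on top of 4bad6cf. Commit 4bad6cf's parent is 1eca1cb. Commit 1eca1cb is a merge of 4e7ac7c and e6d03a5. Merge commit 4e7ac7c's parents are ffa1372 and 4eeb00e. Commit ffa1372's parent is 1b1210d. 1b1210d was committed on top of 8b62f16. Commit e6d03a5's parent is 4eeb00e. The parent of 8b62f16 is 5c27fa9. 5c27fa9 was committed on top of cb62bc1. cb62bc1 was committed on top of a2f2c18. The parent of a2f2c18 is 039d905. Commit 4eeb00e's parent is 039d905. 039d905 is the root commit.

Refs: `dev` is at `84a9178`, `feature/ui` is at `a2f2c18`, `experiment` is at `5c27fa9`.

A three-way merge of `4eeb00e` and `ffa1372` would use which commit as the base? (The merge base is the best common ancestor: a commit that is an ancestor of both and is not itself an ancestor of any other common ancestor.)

039d905

Ancestors of 4eeb00e: {039d905, 4eeb00e}.
Ancestors of ffa1372: {039d905, 1b1210d, 5c27fa9, 8b62f16, a2f2c18, cb62bc1, ffa1372}.
Common ancestors: {039d905}.
The only common ancestor is 039d905, so it is the merge base.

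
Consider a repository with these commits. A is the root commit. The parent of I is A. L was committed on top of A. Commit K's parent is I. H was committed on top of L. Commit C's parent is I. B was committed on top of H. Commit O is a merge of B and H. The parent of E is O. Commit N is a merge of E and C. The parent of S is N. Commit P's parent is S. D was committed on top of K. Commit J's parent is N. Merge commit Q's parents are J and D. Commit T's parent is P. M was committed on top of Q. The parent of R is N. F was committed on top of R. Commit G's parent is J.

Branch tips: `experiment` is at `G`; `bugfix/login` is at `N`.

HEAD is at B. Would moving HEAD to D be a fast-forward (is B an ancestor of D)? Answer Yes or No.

A fast-forward from B to D is possible iff B is an ancestor of D.
Ancestors of D: {A, D, I, K}.
B is not among them, so fast-forward is not possible.

No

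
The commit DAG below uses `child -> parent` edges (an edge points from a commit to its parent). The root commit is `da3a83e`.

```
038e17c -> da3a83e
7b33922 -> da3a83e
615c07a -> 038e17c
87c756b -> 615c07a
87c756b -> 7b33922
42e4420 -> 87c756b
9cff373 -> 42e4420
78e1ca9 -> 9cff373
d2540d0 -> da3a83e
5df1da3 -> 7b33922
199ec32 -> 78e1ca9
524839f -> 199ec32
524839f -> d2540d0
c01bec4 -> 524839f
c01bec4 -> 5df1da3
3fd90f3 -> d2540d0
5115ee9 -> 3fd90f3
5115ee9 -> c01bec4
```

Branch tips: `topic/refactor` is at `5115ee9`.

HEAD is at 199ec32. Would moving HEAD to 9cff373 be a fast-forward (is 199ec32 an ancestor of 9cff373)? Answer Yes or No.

No

A fast-forward from 199ec32 to 9cff373 is possible iff 199ec32 is an ancestor of 9cff373.
Ancestors of 9cff373: {038e17c, 42e4420, 615c07a, 7b33922, 87c756b, 9cff373, da3a83e}.
199ec32 is not among them, so fast-forward is not possible.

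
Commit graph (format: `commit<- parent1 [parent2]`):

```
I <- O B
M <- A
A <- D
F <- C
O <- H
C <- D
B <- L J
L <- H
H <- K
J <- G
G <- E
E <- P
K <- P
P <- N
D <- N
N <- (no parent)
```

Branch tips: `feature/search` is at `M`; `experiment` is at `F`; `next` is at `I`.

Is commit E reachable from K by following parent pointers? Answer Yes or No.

Ancestors of K: {K, N, P}.
E is not in that set, so it is not an ancestor of K.

No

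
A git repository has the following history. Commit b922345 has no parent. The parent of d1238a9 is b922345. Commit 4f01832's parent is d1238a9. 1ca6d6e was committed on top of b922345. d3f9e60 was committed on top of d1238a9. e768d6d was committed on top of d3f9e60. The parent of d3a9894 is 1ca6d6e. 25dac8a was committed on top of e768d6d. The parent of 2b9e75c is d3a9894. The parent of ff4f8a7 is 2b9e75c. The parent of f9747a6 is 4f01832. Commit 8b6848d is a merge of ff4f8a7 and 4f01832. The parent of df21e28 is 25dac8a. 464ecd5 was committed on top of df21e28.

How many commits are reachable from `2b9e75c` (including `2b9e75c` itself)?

Walking parent pointers from 2b9e75c: reachable set = {1ca6d6e, 2b9e75c, b922345, d3a9894}.
That is 4 commits.

4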